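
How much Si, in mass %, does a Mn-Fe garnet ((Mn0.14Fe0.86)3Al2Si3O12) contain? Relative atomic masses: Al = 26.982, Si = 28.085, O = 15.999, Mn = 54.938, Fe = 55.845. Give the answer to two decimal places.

Molar mass of (Mn0.14Fe0.86)3Al2Si3O12: 0.42·54.938 + 2.58·55.845 + 2·26.982 + 3·28.085 + 12·15.999 = 497.361 g/mol.
Mass of Si per formula unit: 3 × 28.085 = 84.255 g.
Weight fraction Si = 84.255 / 497.361 = 0.1694.

16.94 mass %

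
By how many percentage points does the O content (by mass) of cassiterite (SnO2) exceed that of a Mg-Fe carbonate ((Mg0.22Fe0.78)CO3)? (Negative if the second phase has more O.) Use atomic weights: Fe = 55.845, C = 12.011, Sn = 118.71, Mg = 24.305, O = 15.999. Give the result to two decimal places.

-22.84 percentage points

M(SnO2) = 150.708 g/mol, so wt% O = 31.998/150.708 × 100 = 21.23%.
M((Mg0.22Fe0.78)CO3) = 108.914 g/mol, so wt% O = 47.997/108.914 × 100 = 44.07%.
21.23 − 44.07 = -22.84 pp.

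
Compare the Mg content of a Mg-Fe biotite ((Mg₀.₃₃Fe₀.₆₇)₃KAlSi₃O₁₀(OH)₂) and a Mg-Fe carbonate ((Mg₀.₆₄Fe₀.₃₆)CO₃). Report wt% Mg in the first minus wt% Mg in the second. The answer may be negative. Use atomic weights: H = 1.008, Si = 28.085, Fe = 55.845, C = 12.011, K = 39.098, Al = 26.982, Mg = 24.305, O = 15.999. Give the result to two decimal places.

-11.25 percentage points

Mg in (Mg₀.₃₃Fe₀.₆₇)₃KAlSi₃O₁₀(OH)₂: molar mass 480.649 g/mol; 0.99×24.305 = 24.062 g → 5.01 wt%.
Mg in (Mg₀.₆₄Fe₀.₃₆)CO₃: molar mass 95.667 g/mol; 0.64×24.305 = 15.555 g → 16.26 wt%.
Difference = 5.01 − 16.26 = -11.25 percentage points.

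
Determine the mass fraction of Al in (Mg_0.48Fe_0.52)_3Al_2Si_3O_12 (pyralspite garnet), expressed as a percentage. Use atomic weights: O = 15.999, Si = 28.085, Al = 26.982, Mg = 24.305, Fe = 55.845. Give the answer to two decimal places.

11.93 weight percent

Molar mass of (Mg_0.48Fe_0.52)_3Al_2Si_3O_12: 1.44×24.305 + 1.56×55.845 + 2×26.982 + 3×28.085 + 12×15.999 = 452.324 g/mol.
Mass of Al per formula unit: 2 × 26.982 = 53.964 g.
Weight fraction Al = 53.964 / 452.324 = 0.1193.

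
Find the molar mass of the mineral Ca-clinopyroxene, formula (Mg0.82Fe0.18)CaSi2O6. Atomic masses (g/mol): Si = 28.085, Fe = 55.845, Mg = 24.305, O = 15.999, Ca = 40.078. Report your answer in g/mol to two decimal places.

Mg: 0.82 × 24.305 = 19.9301
Fe: 0.18 × 55.845 = 10.0521
Ca: 1 × 40.078 = 40.0780
Si: 2 × 28.085 = 56.1700
O: 6 × 15.999 = 95.9940
Summing the contributions gives the formula mass.

222.22 g/mol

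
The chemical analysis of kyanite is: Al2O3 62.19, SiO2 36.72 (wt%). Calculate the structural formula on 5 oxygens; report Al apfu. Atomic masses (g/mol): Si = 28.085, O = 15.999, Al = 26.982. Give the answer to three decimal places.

1.998 Al apfu

62.19 wt% Al2O3 ÷ 101.961 g/mol = 0.60994 mol, giving 1.21988 Al and 1.82982 O.
36.72 wt% SiO2 ÷ 60.083 g/mol = 0.61115 mol, giving 0.61115 Si and 1.22230 O.
Oxygen sums to 3.05212; scaling by 5/3.05212 = 1.63821 puts the formula on 5 O.
Al: 1.21988 × 1.63821 = 1.998 atoms per formula unit.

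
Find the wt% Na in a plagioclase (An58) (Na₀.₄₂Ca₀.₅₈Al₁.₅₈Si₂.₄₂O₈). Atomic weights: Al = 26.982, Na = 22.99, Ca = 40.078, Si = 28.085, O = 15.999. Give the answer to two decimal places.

3.56 wt%

M(Na₀.₄₂Ca₀.₅₈Al₁.₅₈Si₂.₄₂O₈) = 271.490 g/mol.
Na contributes 0.42 × 22.99 = 9.656 g per mole.
9.656/271.490 = 0.0356 → 3.56%.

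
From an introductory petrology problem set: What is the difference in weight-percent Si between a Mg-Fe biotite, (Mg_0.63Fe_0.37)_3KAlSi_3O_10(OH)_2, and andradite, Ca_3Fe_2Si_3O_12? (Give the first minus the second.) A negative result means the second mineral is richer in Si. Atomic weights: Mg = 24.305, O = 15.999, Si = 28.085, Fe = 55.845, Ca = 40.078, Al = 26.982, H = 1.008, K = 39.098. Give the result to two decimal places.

2.05 percentage points

Si in (Mg_0.63Fe_0.37)_3KAlSi_3O_10(OH)_2: molar mass 452.263 g/mol; 3×28.085 = 84.255 g → 18.63 wt%.
Si in Ca_3Fe_2Si_3O_12: molar mass 508.167 g/mol; 3×28.085 = 84.255 g → 16.58 wt%.
Difference = 18.63 − 16.58 = 2.05 percentage points.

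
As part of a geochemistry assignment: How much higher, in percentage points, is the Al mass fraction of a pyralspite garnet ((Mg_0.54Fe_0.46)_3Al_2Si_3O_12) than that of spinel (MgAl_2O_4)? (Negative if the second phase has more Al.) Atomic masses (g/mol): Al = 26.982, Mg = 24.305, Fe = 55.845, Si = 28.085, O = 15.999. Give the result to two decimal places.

-25.85 percentage points

Al in (Mg_0.54Fe_0.46)_3Al_2Si_3O_12: molar mass 446.647 g/mol; 2×26.982 = 53.964 g → 12.08 wt%.
Al in MgAl_2O_4: molar mass 142.265 g/mol; 2×26.982 = 53.964 g → 37.93 wt%.
Difference = 12.08 − 37.93 = -25.85 percentage points.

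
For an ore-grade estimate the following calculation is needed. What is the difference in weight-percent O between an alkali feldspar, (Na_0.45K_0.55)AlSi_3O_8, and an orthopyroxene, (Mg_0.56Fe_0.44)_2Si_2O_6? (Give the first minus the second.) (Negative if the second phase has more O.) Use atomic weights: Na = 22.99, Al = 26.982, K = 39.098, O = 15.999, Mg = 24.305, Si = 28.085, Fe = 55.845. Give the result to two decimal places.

5.21 percentage points

O in (Na_0.45K_0.55)AlSi_3O_8: molar mass 271.078 g/mol; 8×15.999 = 127.992 g → 47.22 wt%.
O in (Mg_0.56Fe_0.44)_2Si_2O_6: molar mass 228.529 g/mol; 6×15.999 = 95.994 g → 42.01 wt%.
Difference = 47.22 − 42.01 = 5.21 percentage points.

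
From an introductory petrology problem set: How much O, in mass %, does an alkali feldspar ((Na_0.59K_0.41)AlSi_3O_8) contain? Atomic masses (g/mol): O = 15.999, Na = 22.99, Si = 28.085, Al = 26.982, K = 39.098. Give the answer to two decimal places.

Formula mass = 0.59*22.99 + 0.41*39.098 + 1*26.982 + 3*28.085 + 8*15.999 = 268.823 g/mol, of which 127.992 g is O.
So O makes up 127.992/268.823 = 0.4761 of the mass, i.e. 47.61%.

47.61 mass %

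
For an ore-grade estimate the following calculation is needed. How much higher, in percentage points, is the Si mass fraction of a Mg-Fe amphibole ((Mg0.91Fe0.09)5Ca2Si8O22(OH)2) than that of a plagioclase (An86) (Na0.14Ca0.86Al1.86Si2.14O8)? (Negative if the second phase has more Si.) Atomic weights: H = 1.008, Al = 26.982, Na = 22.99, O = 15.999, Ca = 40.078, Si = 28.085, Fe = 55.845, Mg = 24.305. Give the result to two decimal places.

First mineral: 224.680 g Si in 826.546 g formula = 27.18 wt% Si.
Second mineral: 60.102 g Si in 275.966 g formula = 21.78 wt% Si.
27.18% − 21.78% gives a difference of 5.40 percentage points.

5.40 percentage points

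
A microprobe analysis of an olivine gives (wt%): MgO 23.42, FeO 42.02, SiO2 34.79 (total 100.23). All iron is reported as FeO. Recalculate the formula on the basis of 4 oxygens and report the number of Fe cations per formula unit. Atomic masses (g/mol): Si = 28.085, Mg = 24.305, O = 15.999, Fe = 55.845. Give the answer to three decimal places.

MgO: 23.42/40.304 = 0.58108 mol → 0.58108 mol Mg, 0.58108 mol O.
FeO: 42.02/71.844 = 0.58488 mol → 0.58488 mol Fe, 0.58488 mol O.
SiO2: 34.79/60.083 = 0.57903 mol → 0.57903 mol Si, 1.15806 mol O.
Total oxygen = 2.32402 mol. Normalization factor = 4/2.32402 = 1.72116.
Fe per 4 O = 0.58488 × 1.72116 = 1.007.

1.007 Fe apfu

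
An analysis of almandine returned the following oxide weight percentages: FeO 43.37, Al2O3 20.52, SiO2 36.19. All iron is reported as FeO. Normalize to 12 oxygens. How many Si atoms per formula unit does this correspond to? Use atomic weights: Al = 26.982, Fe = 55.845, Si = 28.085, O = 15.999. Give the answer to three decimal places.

2.997 Si apfu

FeO (M=71.844): mol = 0.60367; Fe = 0.60367, O = 0.60367.
Al2O3 (M=101.961): mol = 0.20125; Al = 0.40250, O = 0.60375.
SiO2 (M=60.083): mol = 0.60233; Si = 0.60233, O = 1.20466.
ΣO = 2.41208; factor = 12/ΣO = 4.97496.
Si apfu = 0.60233 × 4.97496 = 2.997.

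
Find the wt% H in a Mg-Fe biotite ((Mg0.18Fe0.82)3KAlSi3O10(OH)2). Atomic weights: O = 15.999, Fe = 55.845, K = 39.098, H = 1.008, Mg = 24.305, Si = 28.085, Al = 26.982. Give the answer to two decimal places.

Formula mass = 0.54·24.305 + 2.46·55.845 + 1·39.098 + 1·26.982 + 3·28.085 + 12·15.999 + 2·1.008 = 494.842 g/mol, of which 2.016 g is H.
So H makes up 2.016/494.842 = 0.0041 of the mass, i.e. 0.41%.

0.41 weight percent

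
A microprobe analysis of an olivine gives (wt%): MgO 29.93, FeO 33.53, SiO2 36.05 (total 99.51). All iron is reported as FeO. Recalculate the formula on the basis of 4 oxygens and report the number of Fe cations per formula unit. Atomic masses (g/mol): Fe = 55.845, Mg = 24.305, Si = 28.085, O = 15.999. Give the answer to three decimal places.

29.93 wt% MgO ÷ 40.304 g/mol = 0.74261 mol, giving 0.74261 Mg and 0.74261 O.
33.53 wt% FeO ÷ 71.844 g/mol = 0.46671 mol, giving 0.46671 Fe and 0.46671 O.
36.05 wt% SiO2 ÷ 60.083 g/mol = 0.60000 mol, giving 0.60000 Si and 1.20000 O.
Oxygen sums to 2.40932; scaling by 4/2.40932 = 1.66022 puts the formula on 4 O.
Fe: 0.46671 × 1.66022 = 0.775 atoms per formula unit.

0.775 Fe apfu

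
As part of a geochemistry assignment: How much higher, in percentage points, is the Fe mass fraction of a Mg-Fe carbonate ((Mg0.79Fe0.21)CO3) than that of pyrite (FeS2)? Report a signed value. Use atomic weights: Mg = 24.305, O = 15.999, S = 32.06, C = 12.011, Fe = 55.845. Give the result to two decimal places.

Fe in (Mg0.79Fe0.21)CO3: molar mass 90.936 g/mol; 0.21×55.845 = 11.727 g → 12.90 wt%.
Fe in FeS2: molar mass 119.965 g/mol; 1×55.845 = 55.845 g → 46.55 wt%.
Difference = 12.90 − 46.55 = -33.65 percentage points.

-33.65 percentage points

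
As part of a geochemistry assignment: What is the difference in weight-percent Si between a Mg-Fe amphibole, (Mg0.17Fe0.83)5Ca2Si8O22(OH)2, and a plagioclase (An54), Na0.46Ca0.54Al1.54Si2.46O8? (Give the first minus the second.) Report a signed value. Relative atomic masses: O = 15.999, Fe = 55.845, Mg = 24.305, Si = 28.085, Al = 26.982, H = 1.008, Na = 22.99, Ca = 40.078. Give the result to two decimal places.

-1.69 percentage points

Si in (Mg0.17Fe0.83)5Ca2Si8O22(OH)2: molar mass 943.244 g/mol; 8×28.085 = 224.680 g → 23.82 wt%.
Si in Na0.46Ca0.54Al1.54Si2.46O8: molar mass 270.851 g/mol; 2.46×28.085 = 69.089 g → 25.51 wt%.
Difference = 23.82 − 25.51 = -1.69 percentage points.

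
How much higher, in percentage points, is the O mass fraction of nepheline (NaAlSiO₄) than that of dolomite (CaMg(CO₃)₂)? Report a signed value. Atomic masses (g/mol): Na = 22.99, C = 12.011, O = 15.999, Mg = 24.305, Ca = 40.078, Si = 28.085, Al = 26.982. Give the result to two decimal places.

O in NaAlSiO₄: molar mass 142.053 g/mol; 4×15.999 = 63.996 g → 45.05 wt%.
O in CaMg(CO₃)₂: molar mass 184.399 g/mol; 6×15.999 = 95.994 g → 52.06 wt%.
Difference = 45.05 − 52.06 = -7.01 percentage points.

-7.01 percentage points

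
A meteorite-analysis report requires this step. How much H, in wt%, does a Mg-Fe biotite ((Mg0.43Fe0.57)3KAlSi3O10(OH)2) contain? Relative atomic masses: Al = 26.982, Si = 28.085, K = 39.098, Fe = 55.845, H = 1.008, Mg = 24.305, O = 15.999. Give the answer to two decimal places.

0.43 wt%

Molar mass of (Mg0.43Fe0.57)3KAlSi3O10(OH)2: 1.29*24.305 + 1.71*55.845 + 1*39.098 + 1*26.982 + 3*28.085 + 12*15.999 + 2*1.008 = 471.187 g/mol.
Mass of H per formula unit: 2 × 1.008 = 2.016 g.
Weight fraction H = 2.016 / 471.187 = 0.0043.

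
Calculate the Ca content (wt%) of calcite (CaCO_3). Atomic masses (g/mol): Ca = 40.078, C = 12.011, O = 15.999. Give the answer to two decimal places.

40.04 wt%

Formula mass = 1*40.078 + 1*12.011 + 3*15.999 = 100.086 g/mol, of which 40.078 g is Ca.
So Ca makes up 40.078/100.086 = 0.4004 of the mass, i.e. 40.04%.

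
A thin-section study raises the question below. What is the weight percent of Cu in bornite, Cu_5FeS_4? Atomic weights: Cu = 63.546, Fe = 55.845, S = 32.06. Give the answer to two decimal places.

63.32 mass %

Formula mass = 5·63.546 + 1·55.845 + 4·32.06 = 501.815 g/mol, of which 317.730 g is Cu.
So Cu makes up 317.730/501.815 = 0.6332 of the mass, i.e. 63.32%.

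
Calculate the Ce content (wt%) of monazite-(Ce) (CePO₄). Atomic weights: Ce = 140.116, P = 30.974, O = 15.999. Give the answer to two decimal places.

Formula mass = 1·140.116 + 1·30.974 + 4·15.999 = 235.086 g/mol, of which 140.116 g is Ce.
So Ce makes up 140.116/235.086 = 0.5960 of the mass, i.e. 59.60%.

59.60 wt%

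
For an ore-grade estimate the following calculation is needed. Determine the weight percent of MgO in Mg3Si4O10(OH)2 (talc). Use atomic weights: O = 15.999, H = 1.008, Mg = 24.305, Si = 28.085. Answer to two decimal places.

31.88 wt%

Formula mass = 379.259 g/mol.
3 Mg → 3.0000 mol MgO per formula unit; M(MgO) = 40.304, so MgO mass = 120.912 g.
120.912/379.259 × 100 = 31.88 wt%.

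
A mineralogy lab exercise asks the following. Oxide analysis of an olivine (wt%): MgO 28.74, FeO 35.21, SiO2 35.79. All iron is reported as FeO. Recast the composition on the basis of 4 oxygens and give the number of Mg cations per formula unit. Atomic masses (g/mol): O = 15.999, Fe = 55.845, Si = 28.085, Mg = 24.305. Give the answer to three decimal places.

28.74 wt% MgO ÷ 40.304 g/mol = 0.71308 mol, giving 0.71308 Mg and 0.71308 O.
35.21 wt% FeO ÷ 71.844 g/mol = 0.49009 mol, giving 0.49009 Fe and 0.49009 O.
35.79 wt% SiO2 ÷ 60.083 g/mol = 0.59568 mol, giving 0.59568 Si and 1.19136 O.
Oxygen sums to 2.39453; scaling by 4/2.39453 = 1.67047 puts the formula on 4 O.
Mg: 0.71308 × 1.67047 = 1.191 atoms per formula unit.

1.191 Mg apfu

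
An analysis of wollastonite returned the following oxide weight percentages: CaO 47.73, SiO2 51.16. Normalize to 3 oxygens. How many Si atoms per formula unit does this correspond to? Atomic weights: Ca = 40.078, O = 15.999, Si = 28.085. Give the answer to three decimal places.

CaO (M=56.077): mol = 0.85115; Ca = 0.85115, O = 0.85115.
SiO2 (M=60.083): mol = 0.85149; Si = 0.85149, O = 1.70298.
ΣO = 2.55413; factor = 3/ΣO = 1.17457.
Si apfu = 0.85149 × 1.17457 = 1.000.

1.000 Si apfu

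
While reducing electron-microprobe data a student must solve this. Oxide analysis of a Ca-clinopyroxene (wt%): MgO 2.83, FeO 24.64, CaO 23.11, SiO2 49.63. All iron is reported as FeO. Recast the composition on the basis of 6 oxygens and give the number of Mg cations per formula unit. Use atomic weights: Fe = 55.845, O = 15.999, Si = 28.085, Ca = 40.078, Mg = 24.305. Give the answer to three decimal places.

MgO: 2.83/40.304 = 0.07022 mol → 0.07022 mol Mg, 0.07022 mol O.
FeO: 24.64/71.844 = 0.34297 mol → 0.34297 mol Fe, 0.34297 mol O.
CaO: 23.11/56.077 = 0.41211 mol → 0.41211 mol Ca, 0.41211 mol O.
SiO2: 49.63/60.083 = 0.82602 mol → 0.82602 mol Si, 1.65204 mol O.
Total oxygen = 2.47734 mol. Normalization factor = 6/2.47734 = 2.42195.
Mg per 6 O = 0.07022 × 2.42195 = 0.170.

0.170 Mg apfu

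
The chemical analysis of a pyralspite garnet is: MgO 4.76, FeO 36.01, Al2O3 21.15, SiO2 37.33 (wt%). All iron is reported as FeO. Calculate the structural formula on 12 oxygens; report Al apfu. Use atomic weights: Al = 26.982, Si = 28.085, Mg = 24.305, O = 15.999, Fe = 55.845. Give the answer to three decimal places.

MgO (M=40.304): mol = 0.11810; Mg = 0.11810, O = 0.11810.
FeO (M=71.844): mol = 0.50122; Fe = 0.50122, O = 0.50122.
Al2O3 (M=101.961): mol = 0.20743; Al = 0.41486, O = 0.62229.
SiO2 (M=60.083): mol = 0.62131; Si = 0.62131, O = 1.24262.
ΣO = 2.48423; factor = 12/ΣO = 4.83047.
Al apfu = 0.41486 × 4.83047 = 2.004.

2.004 Al apfu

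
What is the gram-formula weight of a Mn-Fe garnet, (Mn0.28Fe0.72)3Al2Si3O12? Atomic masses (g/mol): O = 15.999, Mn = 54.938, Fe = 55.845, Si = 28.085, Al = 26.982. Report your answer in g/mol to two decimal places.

496.98 g/mol

The formula mass is the sum 0.84*54.938 + 2.16*55.845 + 2*26.982 + 3*28.085 + 12*15.999.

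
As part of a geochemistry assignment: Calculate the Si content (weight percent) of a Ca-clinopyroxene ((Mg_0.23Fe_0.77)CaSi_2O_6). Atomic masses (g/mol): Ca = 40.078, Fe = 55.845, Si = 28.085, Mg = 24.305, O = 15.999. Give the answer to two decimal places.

23.32 weight percent

Formula mass = 0.23*24.305 + 0.77*55.845 + 1*40.078 + 2*28.085 + 6*15.999 = 240.833 g/mol, of which 56.170 g is Si.
So Si makes up 56.170/240.833 = 0.2332 of the mass, i.e. 23.32%.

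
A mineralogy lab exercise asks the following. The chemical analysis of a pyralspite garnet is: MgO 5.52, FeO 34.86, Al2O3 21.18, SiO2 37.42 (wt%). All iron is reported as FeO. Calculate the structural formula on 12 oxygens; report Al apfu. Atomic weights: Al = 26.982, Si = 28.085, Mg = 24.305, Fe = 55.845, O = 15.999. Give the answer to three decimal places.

2.001 Al apfu

5.52 wt% MgO ÷ 40.304 g/mol = 0.13696 mol, giving 0.13696 Mg and 0.13696 O.
34.86 wt% FeO ÷ 71.844 g/mol = 0.48522 mol, giving 0.48522 Fe and 0.48522 O.
21.18 wt% Al2O3 ÷ 101.961 g/mol = 0.20773 mol, giving 0.41546 Al and 0.62319 O.
37.42 wt% SiO2 ÷ 60.083 g/mol = 0.62281 mol, giving 0.62281 Si and 1.24562 O.
Oxygen sums to 2.49099; scaling by 12/2.49099 = 4.81736 puts the formula on 12 O.
Al: 0.41546 × 4.81736 = 2.001 atoms per formula unit.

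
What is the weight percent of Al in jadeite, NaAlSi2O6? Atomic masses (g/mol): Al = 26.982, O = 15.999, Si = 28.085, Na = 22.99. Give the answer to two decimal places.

Molar mass of NaAlSi2O6: 1·22.99 + 1·26.982 + 2·28.085 + 6·15.999 = 202.136 g/mol.
Mass of Al per formula unit: 1 × 26.982 = 26.982 g.
Weight fraction Al = 26.982 / 202.136 = 0.1335.

13.35 wt%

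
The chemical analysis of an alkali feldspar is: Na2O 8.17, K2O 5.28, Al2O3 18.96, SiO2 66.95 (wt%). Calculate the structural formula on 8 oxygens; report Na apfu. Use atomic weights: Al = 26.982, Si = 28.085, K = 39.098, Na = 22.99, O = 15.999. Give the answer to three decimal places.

Na2O: 8.17/61.979 = 0.13182 mol → 0.26364 mol Na, 0.13182 mol O.
K2O: 5.28/94.195 = 0.05605 mol → 0.11210 mol K, 0.05605 mol O.
Al2O3: 18.96/101.961 = 0.18595 mol → 0.37190 mol Al, 0.55785 mol O.
SiO2: 66.95/60.083 = 1.11429 mol → 1.11429 mol Si, 2.22858 mol O.
Total oxygen = 2.97430 mol. Normalization factor = 8/2.97430 = 2.68971.
Na per 8 O = 0.26364 × 2.68971 = 0.709.

0.709 Na apfu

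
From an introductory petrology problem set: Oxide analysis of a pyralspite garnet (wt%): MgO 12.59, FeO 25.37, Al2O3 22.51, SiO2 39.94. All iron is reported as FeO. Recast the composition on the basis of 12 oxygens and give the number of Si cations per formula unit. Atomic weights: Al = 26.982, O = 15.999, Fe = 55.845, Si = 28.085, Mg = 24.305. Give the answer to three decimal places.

12.59 wt% MgO ÷ 40.304 g/mol = 0.31238 mol, giving 0.31238 Mg and 0.31238 O.
25.37 wt% FeO ÷ 71.844 g/mol = 0.35313 mol, giving 0.35313 Fe and 0.35313 O.
22.51 wt% Al2O3 ÷ 101.961 g/mol = 0.22077 mol, giving 0.44154 Al and 0.66231 O.
39.94 wt% SiO2 ÷ 60.083 g/mol = 0.66475 mol, giving 0.66475 Si and 1.32950 O.
Oxygen sums to 2.65732; scaling by 12/2.65732 = 4.51583 puts the formula on 12 O.
Si: 0.66475 × 4.51583 = 3.002 atoms per formula unit.

3.002 Si apfu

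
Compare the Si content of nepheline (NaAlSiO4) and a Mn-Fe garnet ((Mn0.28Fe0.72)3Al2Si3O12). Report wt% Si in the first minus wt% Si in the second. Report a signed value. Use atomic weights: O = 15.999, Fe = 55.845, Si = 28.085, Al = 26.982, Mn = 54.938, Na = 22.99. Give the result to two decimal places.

First mineral: 28.085 g Si in 142.053 g formula = 19.77 wt% Si.
Second mineral: 84.255 g Si in 496.980 g formula = 16.95 wt% Si.
19.77% − 16.95% gives a difference of 2.82 percentage points.

2.82 percentage points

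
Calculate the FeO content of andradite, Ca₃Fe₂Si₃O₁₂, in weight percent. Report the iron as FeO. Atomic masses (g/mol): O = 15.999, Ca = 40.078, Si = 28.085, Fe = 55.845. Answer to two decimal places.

28.28 wt%

M(Ca₃Fe₂Si₃O₁₂) = 508.167 g/mol; M(FeO) = 71.844 g/mol.
Moles FeO per formula unit = 2 Fe ÷ 1 = 2.0000.
FeO fraction = (2.0000 × 71.844) / 508.167 = 143.688/508.167 = 0.2828.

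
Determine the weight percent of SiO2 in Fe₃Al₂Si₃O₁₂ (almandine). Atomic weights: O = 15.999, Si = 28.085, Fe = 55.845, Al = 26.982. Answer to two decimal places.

Molar mass of Fe₃Al₂Si₃O₁₂ = 3·55.845 + 2·26.982 + 3·28.085 + 12·15.999 = 497.742 g/mol.
Each formula unit contains 3 Si, equivalent to 3/1 = 3.0000 mol SiO2.
M(SiO2) = 1×28.085 + 2×15.999 = 60.083 g/mol.
Mass of SiO2 per formula unit = 3.0000 × 60.083 = 180.249 g.
SiO2 wt% = 180.249 / 497.742 × 100 = 36.21%.

36.21 wt%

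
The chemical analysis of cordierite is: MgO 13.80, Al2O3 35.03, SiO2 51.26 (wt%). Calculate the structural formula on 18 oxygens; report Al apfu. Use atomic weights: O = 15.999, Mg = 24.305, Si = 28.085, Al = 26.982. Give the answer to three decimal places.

MgO (M=40.304): mol = 0.34240; Mg = 0.34240, O = 0.34240.
Al2O3 (M=101.961): mol = 0.34356; Al = 0.68712, O = 1.03068.
SiO2 (M=60.083): mol = 0.85315; Si = 0.85315, O = 1.70630.
ΣO = 3.07938; factor = 18/ΣO = 5.84533.
Al apfu = 0.68712 × 5.84533 = 4.016.

4.016 Al apfu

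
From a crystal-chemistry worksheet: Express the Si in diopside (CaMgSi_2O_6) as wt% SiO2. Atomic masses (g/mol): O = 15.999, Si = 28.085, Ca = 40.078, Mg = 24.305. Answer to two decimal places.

55.49 wt%

M(CaMgSi_2O_6) = 216.547 g/mol; M(SiO2) = 60.083 g/mol.
Moles SiO2 per formula unit = 2 Si ÷ 1 = 2.0000.
SiO2 fraction = (2.0000 × 60.083) / 216.547 = 120.166/216.547 = 0.5549.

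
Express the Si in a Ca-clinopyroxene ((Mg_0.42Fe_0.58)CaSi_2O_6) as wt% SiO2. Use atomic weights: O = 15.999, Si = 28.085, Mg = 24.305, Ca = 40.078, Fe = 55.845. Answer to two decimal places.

51.17 wt%

Formula mass = 234.840 g/mol.
2 Si → 2.0000 mol SiO2 per formula unit; M(SiO2) = 60.083, so SiO2 mass = 120.166 g.
120.166/234.840 × 100 = 51.17 wt%.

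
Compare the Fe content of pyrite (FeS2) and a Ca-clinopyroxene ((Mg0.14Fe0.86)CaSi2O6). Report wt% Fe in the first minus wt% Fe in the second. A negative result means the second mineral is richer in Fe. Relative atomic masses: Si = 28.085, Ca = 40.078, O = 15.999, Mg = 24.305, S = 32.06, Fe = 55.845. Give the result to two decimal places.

M(FeS2) = 119.965 g/mol, so wt% Fe = 55.845/119.965 × 100 = 46.55%.
M((Mg0.14Fe0.86)CaSi2O6) = 243.671 g/mol, so wt% Fe = 48.027/243.671 × 100 = 19.71%.
46.55 − 19.71 = 26.84 pp.

26.84 percentage points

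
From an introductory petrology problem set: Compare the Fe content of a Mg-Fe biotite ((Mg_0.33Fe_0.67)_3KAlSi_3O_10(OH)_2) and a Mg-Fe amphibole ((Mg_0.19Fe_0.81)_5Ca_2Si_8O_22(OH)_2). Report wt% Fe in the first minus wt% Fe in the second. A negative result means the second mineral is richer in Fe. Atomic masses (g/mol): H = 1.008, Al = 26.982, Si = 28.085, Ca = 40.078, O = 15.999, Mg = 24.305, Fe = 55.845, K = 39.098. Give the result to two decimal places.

-0.71 percentage points

Fe in (Mg_0.33Fe_0.67)_3KAlSi_3O_10(OH)_2: molar mass 480.649 g/mol; 2.01×55.845 = 112.248 g → 23.35 wt%.
Fe in (Mg_0.19Fe_0.81)_5Ca_2Si_8O_22(OH)_2: molar mass 940.090 g/mol; 4.05×55.845 = 226.172 g → 24.06 wt%.
Difference = 23.35 − 24.06 = -0.71 percentage points.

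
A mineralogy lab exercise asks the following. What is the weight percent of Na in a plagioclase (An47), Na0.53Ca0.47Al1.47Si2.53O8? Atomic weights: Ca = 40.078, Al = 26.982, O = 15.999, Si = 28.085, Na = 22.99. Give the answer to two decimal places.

4.52 wt%

Molar mass of Na0.53Ca0.47Al1.47Si2.53O8: 0.53*22.99 + 0.47*40.078 + 1.47*26.982 + 2.53*28.085 + 8*15.999 = 269.732 g/mol.
Mass of Na per formula unit: 0.53 × 22.99 = 12.185 g.
Weight fraction Na = 12.185 / 269.732 = 0.0452.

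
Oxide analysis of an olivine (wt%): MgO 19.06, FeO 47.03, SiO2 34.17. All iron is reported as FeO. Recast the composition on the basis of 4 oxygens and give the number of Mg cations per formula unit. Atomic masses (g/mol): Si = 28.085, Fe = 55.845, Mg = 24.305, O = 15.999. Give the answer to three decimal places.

0.835 Mg apfu

MgO: 19.06/40.304 = 0.47291 mol → 0.47291 mol Mg, 0.47291 mol O.
FeO: 47.03/71.844 = 0.65461 mol → 0.65461 mol Fe, 0.65461 mol O.
SiO2: 34.17/60.083 = 0.56871 mol → 0.56871 mol Si, 1.13742 mol O.
Total oxygen = 2.26494 mol. Normalization factor = 4/2.26494 = 1.76605.
Mg per 4 O = 0.47291 × 1.76605 = 0.835.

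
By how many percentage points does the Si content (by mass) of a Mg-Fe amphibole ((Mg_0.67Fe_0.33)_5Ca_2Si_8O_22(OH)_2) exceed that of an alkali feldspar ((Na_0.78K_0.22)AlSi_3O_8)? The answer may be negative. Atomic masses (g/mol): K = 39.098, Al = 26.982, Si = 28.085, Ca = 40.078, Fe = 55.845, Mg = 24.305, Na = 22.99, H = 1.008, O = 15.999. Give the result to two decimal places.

-5.71 percentage points

M((Mg_0.67Fe_0.33)_5Ca_2Si_8O_22(OH)_2) = 864.394 g/mol, so wt% Si = 224.680/864.394 × 100 = 25.99%.
M((Na_0.78K_0.22)AlSi_3O_8) = 265.763 g/mol, so wt% Si = 84.255/265.763 × 100 = 31.70%.
25.99 − 31.70 = -5.71 pp.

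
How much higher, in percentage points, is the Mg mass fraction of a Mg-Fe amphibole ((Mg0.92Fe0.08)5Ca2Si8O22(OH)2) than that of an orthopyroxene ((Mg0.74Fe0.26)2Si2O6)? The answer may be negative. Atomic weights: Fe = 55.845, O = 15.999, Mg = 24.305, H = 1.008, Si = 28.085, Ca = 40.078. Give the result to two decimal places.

First mineral: 111.803 g Mg in 824.969 g formula = 13.55 wt% Mg.
Second mineral: 35.971 g Mg in 217.175 g formula = 16.56 wt% Mg.
13.55% − 16.56% gives a difference of -3.01 percentage points.

-3.01 percentage points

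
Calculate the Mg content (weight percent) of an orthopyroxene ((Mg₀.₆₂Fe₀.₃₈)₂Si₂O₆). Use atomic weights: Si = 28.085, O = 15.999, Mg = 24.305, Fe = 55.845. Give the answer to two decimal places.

13.41 weight percent

Molar mass of (Mg₀.₆₂Fe₀.₃₈)₂Si₂O₆: 1.24×24.305 + 0.76×55.845 + 2×28.085 + 6×15.999 = 224.744 g/mol.
Mass of Mg per formula unit: 1.24 × 24.305 = 30.138 g.
Weight fraction Mg = 30.138 / 224.744 = 0.1341.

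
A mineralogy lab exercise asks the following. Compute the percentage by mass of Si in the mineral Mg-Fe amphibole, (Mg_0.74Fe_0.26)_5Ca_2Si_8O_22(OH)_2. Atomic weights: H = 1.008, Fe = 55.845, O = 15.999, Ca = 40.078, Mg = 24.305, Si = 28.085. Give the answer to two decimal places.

Molar mass of (Mg_0.74Fe_0.26)_5Ca_2Si_8O_22(OH)_2: 3.70*24.305 + 1.30*55.845 + 2*40.078 + 8*28.085 + 24*15.999 + 2*1.008 = 853.355 g/mol.
Mass of Si per formula unit: 8 × 28.085 = 224.680 g.
Weight fraction Si = 224.680 / 853.355 = 0.2633.

26.33 weight percent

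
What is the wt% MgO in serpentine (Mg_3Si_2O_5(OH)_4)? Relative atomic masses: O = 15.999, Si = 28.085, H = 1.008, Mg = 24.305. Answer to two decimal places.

43.63 wt%

M(Mg_3Si_2O_5(OH)_4) = 277.108 g/mol; M(MgO) = 40.304 g/mol.
Moles MgO per formula unit = 3 Mg ÷ 1 = 3.0000.
MgO fraction = (3.0000 × 40.304) / 277.108 = 120.912/277.108 = 0.4363.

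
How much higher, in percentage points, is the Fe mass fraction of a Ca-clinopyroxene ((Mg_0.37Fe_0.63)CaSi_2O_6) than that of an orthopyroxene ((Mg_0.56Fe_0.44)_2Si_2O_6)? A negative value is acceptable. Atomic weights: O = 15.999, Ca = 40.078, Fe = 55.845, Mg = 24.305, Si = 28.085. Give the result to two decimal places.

-6.62 percentage points

M((Mg_0.37Fe_0.63)CaSi_2O_6) = 236.417 g/mol, so wt% Fe = 35.182/236.417 × 100 = 14.88%.
M((Mg_0.56Fe_0.44)_2Si_2O_6) = 228.529 g/mol, so wt% Fe = 49.144/228.529 × 100 = 21.50%.
14.88 − 21.50 = -6.62 pp.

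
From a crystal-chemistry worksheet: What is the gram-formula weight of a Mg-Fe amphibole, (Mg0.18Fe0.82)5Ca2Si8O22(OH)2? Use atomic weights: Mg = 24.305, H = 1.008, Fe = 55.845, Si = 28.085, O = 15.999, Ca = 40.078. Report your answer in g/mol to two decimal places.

The formula mass is the sum 0.90*24.305 + 4.10*55.845 + 2*40.078 + 8*28.085 + 24*15.999 + 2*1.008.

941.67 g/mol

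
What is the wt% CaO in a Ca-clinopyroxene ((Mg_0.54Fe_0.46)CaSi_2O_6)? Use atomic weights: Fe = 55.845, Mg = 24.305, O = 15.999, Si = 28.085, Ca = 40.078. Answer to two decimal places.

24.27 wt%

Formula mass = 231.055 g/mol.
1 Ca → 1.0000 mol CaO per formula unit; M(CaO) = 56.077, so CaO mass = 56.077 g.
56.077/231.055 × 100 = 24.27 wt%.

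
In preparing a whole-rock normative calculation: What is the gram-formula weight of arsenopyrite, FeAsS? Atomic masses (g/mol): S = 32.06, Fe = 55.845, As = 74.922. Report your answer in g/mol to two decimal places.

Fe: 1 × 55.845 = 55.8450
As: 1 × 74.922 = 74.9220
S: 1 × 32.06 = 32.0600
Summing the contributions gives the formula mass.

162.83 g/mol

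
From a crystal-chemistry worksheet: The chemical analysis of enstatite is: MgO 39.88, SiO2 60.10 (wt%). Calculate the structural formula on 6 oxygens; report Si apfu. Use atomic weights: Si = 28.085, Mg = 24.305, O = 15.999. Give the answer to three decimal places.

MgO: 39.88/40.304 = 0.98948 mol → 0.98948 mol Mg, 0.98948 mol O.
SiO2: 60.10/60.083 = 1.00028 mol → 1.00028 mol Si, 2.00056 mol O.
Total oxygen = 2.99004 mol. Normalization factor = 6/2.99004 = 2.00666.
Si per 6 O = 1.00028 × 2.00666 = 2.007.

2.007 Si apfu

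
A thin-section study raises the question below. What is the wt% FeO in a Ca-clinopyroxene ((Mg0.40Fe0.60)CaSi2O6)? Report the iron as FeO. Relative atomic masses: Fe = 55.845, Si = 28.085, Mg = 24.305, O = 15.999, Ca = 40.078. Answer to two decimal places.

Formula mass = 235.471 g/mol.
0.60 Fe → 0.6000 mol FeO per formula unit; M(FeO) = 71.844, so FeO mass = 43.106 g.
43.106/235.471 × 100 = 18.31 wt%.

18.31 wt%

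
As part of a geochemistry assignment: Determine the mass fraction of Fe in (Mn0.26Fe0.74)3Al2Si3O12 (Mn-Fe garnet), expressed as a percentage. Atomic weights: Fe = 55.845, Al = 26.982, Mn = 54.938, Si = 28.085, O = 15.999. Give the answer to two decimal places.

Formula mass = 0.78*54.938 + 2.22*55.845 + 2*26.982 + 3*28.085 + 12*15.999 = 497.035 g/mol, of which 123.976 g is Fe.
So Fe makes up 123.976/497.035 = 0.2494 of the mass, i.e. 24.94%.

24.94 wt%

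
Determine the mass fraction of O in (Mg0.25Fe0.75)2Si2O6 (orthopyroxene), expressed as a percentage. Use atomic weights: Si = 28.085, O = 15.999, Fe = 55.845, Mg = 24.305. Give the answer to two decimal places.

38.69 wt%

M((Mg0.25Fe0.75)2Si2O6) = 248.084 g/mol.
O contributes 6 × 15.999 = 95.994 g per mole.
95.994/248.084 = 0.3869 → 38.69%.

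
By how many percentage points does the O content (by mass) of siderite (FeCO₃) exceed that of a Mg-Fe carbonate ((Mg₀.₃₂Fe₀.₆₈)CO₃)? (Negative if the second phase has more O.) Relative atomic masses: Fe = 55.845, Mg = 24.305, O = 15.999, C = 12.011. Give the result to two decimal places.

-3.95 percentage points

O in FeCO₃: molar mass 115.853 g/mol; 3×15.999 = 47.997 g → 41.43 wt%.
O in (Mg₀.₃₂Fe₀.₆₈)CO₃: molar mass 105.760 g/mol; 3×15.999 = 47.997 g → 45.38 wt%.
Difference = 41.43 − 45.38 = -3.95 percentage points.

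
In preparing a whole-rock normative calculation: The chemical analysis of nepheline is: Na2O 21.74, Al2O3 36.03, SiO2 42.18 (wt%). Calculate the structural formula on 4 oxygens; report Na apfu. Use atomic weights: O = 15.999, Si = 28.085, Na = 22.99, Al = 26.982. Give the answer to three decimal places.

Na2O: 21.74/61.979 = 0.35076 mol → 0.70152 mol Na, 0.35076 mol O.
Al2O3: 36.03/101.961 = 0.35337 mol → 0.70674 mol Al, 1.06011 mol O.
SiO2: 42.18/60.083 = 0.70203 mol → 0.70203 mol Si, 1.40406 mol O.
Total oxygen = 2.81493 mol. Normalization factor = 4/2.81493 = 1.42099.
Na per 4 O = 0.70152 × 1.42099 = 0.997.

0.997 Na apfu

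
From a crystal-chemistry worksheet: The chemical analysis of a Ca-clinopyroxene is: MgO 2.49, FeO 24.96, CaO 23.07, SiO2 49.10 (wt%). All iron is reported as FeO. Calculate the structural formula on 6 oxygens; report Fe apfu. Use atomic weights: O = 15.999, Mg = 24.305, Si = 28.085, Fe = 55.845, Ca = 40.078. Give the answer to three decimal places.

0.849 Fe apfu

2.49 wt% MgO ÷ 40.304 g/mol = 0.06178 mol, giving 0.06178 Mg and 0.06178 O.
24.96 wt% FeO ÷ 71.844 g/mol = 0.34742 mol, giving 0.34742 Fe and 0.34742 O.
23.07 wt% CaO ÷ 56.077 g/mol = 0.41140 mol, giving 0.41140 Ca and 0.41140 O.
49.10 wt% SiO2 ÷ 60.083 g/mol = 0.81720 mol, giving 0.81720 Si and 1.63440 O.
Oxygen sums to 2.45500; scaling by 6/2.45500 = 2.44399 puts the formula on 6 O.
Fe: 0.34742 × 2.44399 = 0.849 atoms per formula unit.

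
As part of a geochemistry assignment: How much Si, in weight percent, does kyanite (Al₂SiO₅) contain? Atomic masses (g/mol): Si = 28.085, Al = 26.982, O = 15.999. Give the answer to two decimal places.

17.33 weight percent

Molar mass of Al₂SiO₅: 2·26.982 + 1·28.085 + 5·15.999 = 162.044 g/mol.
Mass of Si per formula unit: 1 × 28.085 = 28.085 g.
Weight fraction Si = 28.085 / 162.044 = 0.1733.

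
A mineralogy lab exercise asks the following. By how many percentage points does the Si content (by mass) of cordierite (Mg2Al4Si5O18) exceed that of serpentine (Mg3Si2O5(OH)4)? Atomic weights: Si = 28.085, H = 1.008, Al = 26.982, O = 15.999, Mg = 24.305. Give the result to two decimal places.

Si in Mg2Al4Si5O18: molar mass 584.945 g/mol; 5×28.085 = 140.425 g → 24.01 wt%.
Si in Mg3Si2O5(OH)4: molar mass 277.108 g/mol; 2×28.085 = 56.170 g → 20.27 wt%.
Difference = 24.01 − 20.27 = 3.74 percentage points.

3.74 percentage points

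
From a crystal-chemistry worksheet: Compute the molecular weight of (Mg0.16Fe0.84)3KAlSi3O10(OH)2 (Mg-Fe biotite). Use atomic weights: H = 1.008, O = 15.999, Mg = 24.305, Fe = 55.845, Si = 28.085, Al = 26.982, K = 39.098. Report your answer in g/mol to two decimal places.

496.73 g/mol

M = 0.48(24.305) + 2.52(55.845) + 1(39.098) + 1(26.982) + 3(28.085) + 12(15.999) + 2(1.008)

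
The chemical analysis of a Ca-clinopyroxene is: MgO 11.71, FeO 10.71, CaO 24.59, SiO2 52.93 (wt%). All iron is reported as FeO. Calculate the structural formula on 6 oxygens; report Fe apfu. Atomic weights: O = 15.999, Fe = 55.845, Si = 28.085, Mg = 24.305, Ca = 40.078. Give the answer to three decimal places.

0.339 Fe apfu

MgO: 11.71/40.304 = 0.29054 mol → 0.29054 mol Mg, 0.29054 mol O.
FeO: 10.71/71.844 = 0.14907 mol → 0.14907 mol Fe, 0.14907 mol O.
CaO: 24.59/56.077 = 0.43850 mol → 0.43850 mol Ca, 0.43850 mol O.
SiO2: 52.93/60.083 = 0.88095 mol → 0.88095 mol Si, 1.76190 mol O.
Total oxygen = 2.64001 mol. Normalization factor = 6/2.64001 = 2.27272.
Fe per 6 O = 0.14907 × 2.27272 = 0.339.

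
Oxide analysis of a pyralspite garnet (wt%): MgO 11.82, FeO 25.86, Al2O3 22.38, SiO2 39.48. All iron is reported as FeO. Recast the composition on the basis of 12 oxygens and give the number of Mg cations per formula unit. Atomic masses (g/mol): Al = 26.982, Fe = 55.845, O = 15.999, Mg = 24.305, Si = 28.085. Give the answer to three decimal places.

MgO: 11.82/40.304 = 0.29327 mol → 0.29327 mol Mg, 0.29327 mol O.
FeO: 25.86/71.844 = 0.35995 mol → 0.35995 mol Fe, 0.35995 mol O.
Al2O3: 22.38/101.961 = 0.21950 mol → 0.43900 mol Al, 0.65850 mol O.
SiO2: 39.48/60.083 = 0.65709 mol → 0.65709 mol Si, 1.31418 mol O.
Total oxygen = 2.62590 mol. Normalization factor = 12/2.62590 = 4.56986.
Mg per 12 O = 0.29327 × 4.56986 = 1.340.

1.340 Mg apfu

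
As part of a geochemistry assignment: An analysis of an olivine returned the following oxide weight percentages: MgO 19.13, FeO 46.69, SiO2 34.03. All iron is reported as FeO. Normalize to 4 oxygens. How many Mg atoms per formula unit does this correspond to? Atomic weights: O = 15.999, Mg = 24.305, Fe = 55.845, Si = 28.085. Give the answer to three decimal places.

0.841 Mg apfu

19.13 wt% MgO ÷ 40.304 g/mol = 0.47464 mol, giving 0.47464 Mg and 0.47464 O.
46.69 wt% FeO ÷ 71.844 g/mol = 0.64988 mol, giving 0.64988 Fe and 0.64988 O.
34.03 wt% SiO2 ÷ 60.083 g/mol = 0.56638 mol, giving 0.56638 Si and 1.13276 O.
Oxygen sums to 2.25728; scaling by 4/2.25728 = 1.77204 puts the formula on 4 O.
Mg: 0.47464 × 1.77204 = 0.841 atoms per formula unit.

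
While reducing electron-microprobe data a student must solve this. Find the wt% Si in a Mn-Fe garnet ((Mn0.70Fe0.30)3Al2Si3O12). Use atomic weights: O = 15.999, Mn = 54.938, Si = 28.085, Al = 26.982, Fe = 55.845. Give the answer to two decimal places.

Molar mass of (Mn0.70Fe0.30)3Al2Si3O12: 2.10×54.938 + 0.90×55.845 + 2×26.982 + 3×28.085 + 12×15.999 = 495.837 g/mol.
Mass of Si per formula unit: 3 × 28.085 = 84.255 g.
Weight fraction Si = 84.255 / 495.837 = 0.1699.

16.99 mass %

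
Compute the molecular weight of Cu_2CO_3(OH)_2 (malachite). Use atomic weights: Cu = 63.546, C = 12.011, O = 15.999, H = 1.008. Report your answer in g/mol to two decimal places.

221.11 g/mol

The formula mass is the sum 2*63.546 + 1*12.011 + 5*15.999 + 2*1.008.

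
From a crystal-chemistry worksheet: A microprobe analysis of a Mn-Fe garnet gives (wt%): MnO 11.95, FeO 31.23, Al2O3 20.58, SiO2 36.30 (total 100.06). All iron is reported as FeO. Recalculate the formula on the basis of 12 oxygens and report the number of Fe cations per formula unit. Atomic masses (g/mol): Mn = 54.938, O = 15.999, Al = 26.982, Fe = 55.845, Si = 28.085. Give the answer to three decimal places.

2.158 Fe apfu

MnO: 11.95/70.937 = 0.16846 mol → 0.16846 mol Mn, 0.16846 mol O.
FeO: 31.23/71.844 = 0.43469 mol → 0.43469 mol Fe, 0.43469 mol O.
Al2O3: 20.58/101.961 = 0.20184 mol → 0.40368 mol Al, 0.60552 mol O.
SiO2: 36.30/60.083 = 0.60416 mol → 0.60416 mol Si, 1.20832 mol O.
Total oxygen = 2.41699 mol. Normalization factor = 12/2.41699 = 4.96485.
Fe per 12 O = 0.43469 × 4.96485 = 2.158.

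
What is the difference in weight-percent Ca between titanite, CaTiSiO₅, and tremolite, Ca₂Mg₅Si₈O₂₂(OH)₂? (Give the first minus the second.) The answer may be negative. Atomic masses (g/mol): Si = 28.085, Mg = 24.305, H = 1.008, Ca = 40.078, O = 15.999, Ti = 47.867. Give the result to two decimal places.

10.58 percentage points

M(CaTiSiO₅) = 196.025 g/mol, so wt% Ca = 40.078/196.025 × 100 = 20.45%.
M(Ca₂Mg₅Si₈O₂₂(OH)₂) = 812.353 g/mol, so wt% Ca = 80.156/812.353 × 100 = 9.87%.
20.45 − 9.87 = 10.58 pp.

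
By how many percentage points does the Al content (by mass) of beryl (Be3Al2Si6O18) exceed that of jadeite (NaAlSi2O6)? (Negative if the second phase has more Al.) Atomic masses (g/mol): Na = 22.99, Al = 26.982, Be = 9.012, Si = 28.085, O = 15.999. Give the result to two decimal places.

Al in Be3Al2Si6O18: molar mass 537.492 g/mol; 2×26.982 = 53.964 g → 10.04 wt%.
Al in NaAlSi2O6: molar mass 202.136 g/mol; 1×26.982 = 26.982 g → 13.35 wt%.
Difference = 10.04 − 13.35 = -3.31 percentage points.

-3.31 percentage points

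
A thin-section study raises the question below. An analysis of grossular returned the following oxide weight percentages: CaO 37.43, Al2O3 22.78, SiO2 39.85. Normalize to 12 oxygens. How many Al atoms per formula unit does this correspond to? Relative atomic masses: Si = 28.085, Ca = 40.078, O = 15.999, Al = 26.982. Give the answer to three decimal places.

37.43 wt% CaO ÷ 56.077 g/mol = 0.66748 mol, giving 0.66748 Ca and 0.66748 O.
22.78 wt% Al2O3 ÷ 101.961 g/mol = 0.22342 mol, giving 0.44684 Al and 0.67026 O.
39.85 wt% SiO2 ÷ 60.083 g/mol = 0.66325 mol, giving 0.66325 Si and 1.32650 O.
Oxygen sums to 2.66424; scaling by 12/2.66424 = 4.50410 puts the formula on 12 O.
Al: 0.44684 × 4.50410 = 2.013 atoms per formula unit.

2.013 Al apfu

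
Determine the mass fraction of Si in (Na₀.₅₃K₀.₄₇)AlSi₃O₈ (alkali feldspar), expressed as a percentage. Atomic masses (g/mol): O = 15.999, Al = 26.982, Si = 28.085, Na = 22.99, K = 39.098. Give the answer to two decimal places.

M((Na₀.₅₃K₀.₄₇)AlSi₃O₈) = 269.790 g/mol.
Si contributes 3 × 28.085 = 84.255 g per mole.
84.255/269.790 = 0.3123 → 31.23%.

31.23 weight percent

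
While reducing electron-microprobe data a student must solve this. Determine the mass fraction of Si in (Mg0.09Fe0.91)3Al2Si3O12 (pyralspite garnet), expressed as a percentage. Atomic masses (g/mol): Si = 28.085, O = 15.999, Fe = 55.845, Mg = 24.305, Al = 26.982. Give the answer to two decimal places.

Molar mass of (Mg0.09Fe0.91)3Al2Si3O12: 0.27×24.305 + 2.73×55.845 + 2×26.982 + 3×28.085 + 12×15.999 = 489.226 g/mol.
Mass of Si per formula unit: 3 × 28.085 = 84.255 g.
Weight fraction Si = 84.255 / 489.226 = 0.1722.

17.22 weight percent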